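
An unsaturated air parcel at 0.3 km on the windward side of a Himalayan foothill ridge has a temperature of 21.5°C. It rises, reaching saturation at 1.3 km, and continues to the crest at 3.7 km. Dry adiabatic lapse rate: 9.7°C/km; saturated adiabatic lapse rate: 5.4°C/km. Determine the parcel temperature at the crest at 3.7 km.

300 → 1300 m (dry, 9.7°C/km): ΔT = -9.7 × 1 = -9.7°C → T = 11.8°C
1300 → 3700 m (saturated, 5.4°C/km): ΔT = -5.4 × 2.4 = -12.96°C → T = -1.16°C

-1.16°C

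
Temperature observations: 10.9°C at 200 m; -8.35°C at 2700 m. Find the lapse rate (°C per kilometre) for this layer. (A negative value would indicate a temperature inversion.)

7.7°C/km

Γ = −ΔT/Δz = (10.9 − (-8.35)) / (2700 − 200) m
  = 19.25°C / 2.5 km = 7.7°C/km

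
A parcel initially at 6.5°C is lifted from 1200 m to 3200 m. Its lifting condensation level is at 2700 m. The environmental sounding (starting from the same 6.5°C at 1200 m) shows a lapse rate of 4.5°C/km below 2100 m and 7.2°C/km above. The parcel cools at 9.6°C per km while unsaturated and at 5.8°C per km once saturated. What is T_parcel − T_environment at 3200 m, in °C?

Parcel:
  From 1200 m to 2700 m (dry): cools by 9.6 × 1.5 = 14.4°C, giving -7.9°C.
  From 2700 m to 3200 m (saturated): cools by 5.8 × 0.5 = 2.9°C, giving -10.8°C.
Environment:
  From 1200 m to 2100 m (environment, lower layer): cools by 4.5 × 0.9 = 4.05°C, giving 2.45°C.
  From 2100 m to 3200 m (environment, upper layer): cools by 7.2 × 1.1 = 7.92°C, giving -5.47°C.
T_parcel − T_env = -10.8 − (-5.47) = -5.33°C

-5.33°C (parcel cooler than environment)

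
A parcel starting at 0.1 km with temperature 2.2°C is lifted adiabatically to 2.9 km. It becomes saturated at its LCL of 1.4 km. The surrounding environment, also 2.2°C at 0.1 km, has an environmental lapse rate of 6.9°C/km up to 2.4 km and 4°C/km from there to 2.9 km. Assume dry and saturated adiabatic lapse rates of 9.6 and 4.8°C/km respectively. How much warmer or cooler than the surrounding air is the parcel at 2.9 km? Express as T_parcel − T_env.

Parcel:
  From 100 m to 1400 m (dry): cools by 9.6 × 1.3 = 12.48°C, giving -10.28°C.
  From 1400 m to 2900 m (saturated): cools by 4.8 × 1.5 = 7.2°C, giving -17.48°C.
Environment:
  From 100 m to 2400 m (environment, lower layer): cools by 6.9 × 2.3 = 15.87°C, giving -13.67°C.
  From 2400 m to 2900 m (environment, upper layer): cools by 4 × 0.5 = 2°C, giving -15.67°C.
T_parcel − T_env = -17.48 − (-15.67) = -1.81°C

-1.81°C (parcel cooler than environment)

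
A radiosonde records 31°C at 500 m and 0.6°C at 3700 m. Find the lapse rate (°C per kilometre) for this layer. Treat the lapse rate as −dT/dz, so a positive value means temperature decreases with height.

9.5°C/km

Γ = −ΔT/Δz = (31 − 0.6) / (3700 − 500) m
  = 30.4°C / 3.2 km = 9.5°C/km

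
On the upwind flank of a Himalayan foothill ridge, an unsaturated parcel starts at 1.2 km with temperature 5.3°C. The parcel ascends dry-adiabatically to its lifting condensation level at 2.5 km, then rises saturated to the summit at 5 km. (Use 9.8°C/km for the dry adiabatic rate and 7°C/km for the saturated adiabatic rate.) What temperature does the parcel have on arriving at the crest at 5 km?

-24.94°C

Dry to 2500 m: -9.8 × 1.3 km = -12.74°C, so T = -7.44°C.
Saturated to 5000 m: -7 × 2.5 km = -17.5°C, so T = -24.94°C.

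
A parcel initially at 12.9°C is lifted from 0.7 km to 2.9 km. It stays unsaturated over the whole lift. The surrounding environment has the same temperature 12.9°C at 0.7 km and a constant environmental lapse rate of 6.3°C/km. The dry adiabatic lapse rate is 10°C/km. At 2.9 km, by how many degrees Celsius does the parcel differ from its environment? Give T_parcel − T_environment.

Parcel:
  700 → 2900 m (dry, 10°C/km): ΔT = -10 × 2.2 = -22°C → T = -9.1°C
Environment:
  700 → 2900 m (environment, 6.3°C/km): ΔT = -6.3 × 2.2 = -13.86°C → T = -0.96°C
T_parcel − T_env = -9.1 − (-0.96) = -8.14°C

-8.14°C (parcel cooler than environment)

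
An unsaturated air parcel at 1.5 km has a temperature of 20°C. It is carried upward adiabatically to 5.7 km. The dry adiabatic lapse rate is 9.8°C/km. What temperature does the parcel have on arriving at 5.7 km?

-21.16°C

Dry adiabatic to 5700 m: -9.8 × 4.2 km = -41.16°C, so T = -21.16°C.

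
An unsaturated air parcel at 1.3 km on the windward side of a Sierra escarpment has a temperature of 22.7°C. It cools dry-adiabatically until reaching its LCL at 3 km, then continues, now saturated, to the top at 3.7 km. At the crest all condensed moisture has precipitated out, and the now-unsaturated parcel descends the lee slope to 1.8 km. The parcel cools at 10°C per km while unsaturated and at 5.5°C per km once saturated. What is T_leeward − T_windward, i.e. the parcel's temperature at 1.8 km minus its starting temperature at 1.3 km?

-1.85°C

1300 → 3000 m (dry, 10°C/km): ΔT = -10 × 1.7 = -17°C → T = 5.7°C
3000 → 3700 m (saturated, 5.5°C/km): ΔT = -5.5 × 0.7 = -3.85°C → T = 1.85°C
3700 → 1800 m (dry descent, 10°C/km): ΔT = +10 × 1.9 = +19°C → T = 20.85°C
Net change vs windward start: 20.85 − 22.7 = -1.85°C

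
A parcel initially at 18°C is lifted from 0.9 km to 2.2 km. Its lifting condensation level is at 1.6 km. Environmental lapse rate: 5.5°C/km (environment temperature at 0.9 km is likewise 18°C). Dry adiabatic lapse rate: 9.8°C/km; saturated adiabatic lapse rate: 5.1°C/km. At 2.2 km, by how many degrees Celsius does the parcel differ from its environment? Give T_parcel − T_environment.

Parcel:
  900 → 1600 m (dry, 9.8°C/km): ΔT = -9.8 × 0.7 = -6.86°C → T = 11.14°C
  1600 → 2200 m (saturated, 5.1°C/km): ΔT = -5.1 × 0.6 = -3.06°C → T = 8.08°C
Environment:
  900 → 2200 m (environment, 5.5°C/km): ΔT = -5.5 × 1.3 = -7.15°C → T = 10.85°C
T_parcel − T_env = 8.08 − 10.85 = -2.77°C

-2.77°C (parcel cooler than environment)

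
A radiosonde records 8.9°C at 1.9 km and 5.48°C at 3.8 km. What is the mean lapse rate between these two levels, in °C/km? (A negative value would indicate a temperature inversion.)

Γ = −ΔT/Δz = (8.9 − 5.48) / (3800 − 1900) m
  = 3.42°C / 1.9 km = 1.8°C/km

1.8°C/km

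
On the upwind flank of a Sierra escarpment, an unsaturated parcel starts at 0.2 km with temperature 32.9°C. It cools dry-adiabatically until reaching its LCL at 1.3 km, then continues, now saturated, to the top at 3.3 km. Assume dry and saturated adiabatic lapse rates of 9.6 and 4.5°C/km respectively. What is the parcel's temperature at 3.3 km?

200–1300 m, dry: Δz = 1.1 km ⇒ ΔT = -10.56°C; T = 22.34°C
1300–3300 m, saturated: Δz = 2 km ⇒ ΔT = -9°C; T = 13.34°C

13.34°C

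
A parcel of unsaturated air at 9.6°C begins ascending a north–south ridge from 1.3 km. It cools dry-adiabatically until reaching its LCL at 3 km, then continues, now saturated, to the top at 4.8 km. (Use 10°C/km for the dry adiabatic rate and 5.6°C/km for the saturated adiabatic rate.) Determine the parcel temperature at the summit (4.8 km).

Dry to 3000 m: -10 × 1.7 km = -17°C, so T = -7.4°C.
Saturated to 4800 m: -5.6 × 1.8 km = -10.08°C, so T = -17.48°C.

-17.48°C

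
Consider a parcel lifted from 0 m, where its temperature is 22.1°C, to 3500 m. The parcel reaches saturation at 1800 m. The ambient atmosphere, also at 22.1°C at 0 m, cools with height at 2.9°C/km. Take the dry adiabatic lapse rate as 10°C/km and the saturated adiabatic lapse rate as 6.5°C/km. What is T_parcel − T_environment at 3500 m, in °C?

-18.9°C (parcel cooler than environment)

Parcel:
  From 0 m to 1800 m (dry): cools by 10 × 1.8 = 18°C, giving 4.1°C.
  From 1800 m to 3500 m (saturated): cools by 6.5 × 1.7 = 11.05°C, giving -6.95°C.
Environment:
  From 0 m to 3500 m (environment): cools by 2.9 × 3.5 = 10.15°C, giving 11.95°C.
T_parcel − T_env = -6.95 − 11.95 = -18.9°C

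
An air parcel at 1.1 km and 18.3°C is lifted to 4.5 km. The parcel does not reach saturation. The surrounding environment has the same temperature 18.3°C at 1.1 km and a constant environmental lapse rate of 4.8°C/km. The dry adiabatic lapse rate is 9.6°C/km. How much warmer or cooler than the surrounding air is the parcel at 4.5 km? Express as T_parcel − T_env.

Parcel:
  From 1100 m to 4500 m (dry): cools by 9.6 × 3.4 = 32.64°C, giving -14.34°C.
Environment:
  From 1100 m to 4500 m (environment): cools by 4.8 × 3.4 = 16.32°C, giving 1.98°C.
T_parcel − T_env = -14.34 − 1.98 = -16.32°C

-16.32°C (parcel cooler than environment)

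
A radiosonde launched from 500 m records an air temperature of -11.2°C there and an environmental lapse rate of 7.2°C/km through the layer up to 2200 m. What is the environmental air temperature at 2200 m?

500–2200 m, environmental: Δz = 1.7 km ⇒ ΔT = -12.24°C; T = -23.44°C

-23.44°C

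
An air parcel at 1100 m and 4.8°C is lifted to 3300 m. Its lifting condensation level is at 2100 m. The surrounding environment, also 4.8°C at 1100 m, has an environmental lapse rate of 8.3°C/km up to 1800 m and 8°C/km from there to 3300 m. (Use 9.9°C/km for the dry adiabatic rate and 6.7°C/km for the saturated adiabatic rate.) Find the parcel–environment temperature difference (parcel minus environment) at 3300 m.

Parcel:
  Dry to 2100 m: -9.9 × 1 km = -9.9°C, so T = -5.1°C.
  Saturated to 3300 m: -6.7 × 1.2 km = -8.04°C, so T = -13.14°C.
Environment:
  Environment, lower layer to 1800 m: -8.3 × 0.7 km = -5.81°C, so T = -1.01°C.
  Environment, upper layer to 3300 m: -8 × 1.5 km = -12°C, so T = -13.01°C.
T_parcel − T_env = -13.14 − (-13.01) = -0.13°C

-0.13°C (parcel cooler than environment)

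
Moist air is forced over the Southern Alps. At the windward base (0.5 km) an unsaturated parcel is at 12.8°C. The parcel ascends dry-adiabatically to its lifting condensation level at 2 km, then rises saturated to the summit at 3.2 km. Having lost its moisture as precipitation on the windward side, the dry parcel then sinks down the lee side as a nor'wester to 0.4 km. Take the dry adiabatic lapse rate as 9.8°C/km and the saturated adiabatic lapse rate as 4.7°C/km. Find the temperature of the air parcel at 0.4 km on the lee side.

Dry to 2000 m: -9.8 × 1.5 km = -14.7°C, so T = -1.9°C.
Saturated to 3200 m: -4.7 × 1.2 km = -5.64°C, so T = -7.54°C.
Dry descent to 400 m: +9.8 × 2.8 km = +27.44°C, so T = 19.9°C.

19.9°C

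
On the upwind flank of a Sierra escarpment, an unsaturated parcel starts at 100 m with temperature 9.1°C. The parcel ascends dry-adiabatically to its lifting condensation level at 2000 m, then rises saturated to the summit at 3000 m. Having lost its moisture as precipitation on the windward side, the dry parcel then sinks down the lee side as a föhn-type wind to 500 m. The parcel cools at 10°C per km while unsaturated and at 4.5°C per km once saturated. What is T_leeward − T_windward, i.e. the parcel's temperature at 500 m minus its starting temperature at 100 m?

+1.5°C

From 100 m to 2000 m (dry): cools by 10 × 1.9 = 19°C, giving -9.9°C.
From 2000 m to 3000 m (saturated): cools by 4.5 × 1 = 4.5°C, giving -14.4°C.
From 3000 m to 500 m (dry descent): warms by 10 × 2.5 = 25°C, giving 10.6°C.
Net change vs windward start: 10.6 − 9.1 = +1.5°C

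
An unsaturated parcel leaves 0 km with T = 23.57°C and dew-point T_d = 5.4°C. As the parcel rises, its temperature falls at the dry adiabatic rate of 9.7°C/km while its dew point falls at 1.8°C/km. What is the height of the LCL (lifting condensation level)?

T and T_d converge at 9.7 − 1.8 = 7.9°C per km
Height above start = (23.57 − 5.4) / 7.9 = 2.3 km
LCL altitude = 0 m + 2300 m = 2300 m

2.3 km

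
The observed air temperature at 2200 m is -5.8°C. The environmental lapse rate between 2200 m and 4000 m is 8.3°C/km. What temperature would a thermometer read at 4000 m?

-20.74°C

2200 → 4000 m (environmental, 8.3°C/km): ΔT = -8.3 × 1.8 = -14.94°C → T = -20.74°C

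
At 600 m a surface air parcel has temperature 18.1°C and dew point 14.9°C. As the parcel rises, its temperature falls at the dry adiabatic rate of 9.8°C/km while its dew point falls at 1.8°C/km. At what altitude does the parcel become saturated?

T and T_d converge at 9.8 − 1.8 = 8°C per km
Height above start = (18.1 − 14.9) / 8 = 0.4 km
LCL altitude = 600 m + 400 m = 1000 m

1000 m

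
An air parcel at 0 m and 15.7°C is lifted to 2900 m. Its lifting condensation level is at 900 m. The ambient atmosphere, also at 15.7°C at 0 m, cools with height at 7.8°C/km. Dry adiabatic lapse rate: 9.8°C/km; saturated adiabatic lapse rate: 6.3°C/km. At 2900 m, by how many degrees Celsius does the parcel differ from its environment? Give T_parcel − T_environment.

+1.2°C (parcel warmer than environment)

Parcel:
  From 0 m to 900 m (dry): cools by 9.8 × 0.9 = 8.82°C, giving 6.88°C.
  From 900 m to 2900 m (saturated): cools by 6.3 × 2 = 12.6°C, giving -5.72°C.
Environment:
  From 0 m to 2900 m (environment): cools by 7.8 × 2.9 = 22.62°C, giving -6.92°C.
T_parcel − T_env = -5.72 − (-6.92) = +1.2°C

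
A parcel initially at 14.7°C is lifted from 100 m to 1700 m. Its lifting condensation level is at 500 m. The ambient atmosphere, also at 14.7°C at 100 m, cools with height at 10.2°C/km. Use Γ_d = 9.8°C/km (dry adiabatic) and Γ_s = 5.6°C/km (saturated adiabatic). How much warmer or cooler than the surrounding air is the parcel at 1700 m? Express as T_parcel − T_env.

Parcel:
  Dry to 500 m: -9.8 × 0.4 km = -3.92°C, so T = 10.78°C.
  Saturated to 1700 m: -5.6 × 1.2 km = -6.72°C, so T = 4.06°C.
Environment:
  Environment to 1700 m: -10.2 × 1.6 km = -16.32°C, so T = -1.62°C.
T_parcel − T_env = 4.06 − (-1.62) = +5.68°C

+5.68°C (parcel warmer than environment)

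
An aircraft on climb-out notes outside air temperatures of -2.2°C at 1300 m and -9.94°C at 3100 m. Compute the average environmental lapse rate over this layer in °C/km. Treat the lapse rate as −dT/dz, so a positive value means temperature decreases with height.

Γ = −ΔT/Δz = (-2.2 − (-9.94)) / (3100 − 1300) m
  = 7.74°C / 1.8 km = 4.3°C/km

4.3°C/km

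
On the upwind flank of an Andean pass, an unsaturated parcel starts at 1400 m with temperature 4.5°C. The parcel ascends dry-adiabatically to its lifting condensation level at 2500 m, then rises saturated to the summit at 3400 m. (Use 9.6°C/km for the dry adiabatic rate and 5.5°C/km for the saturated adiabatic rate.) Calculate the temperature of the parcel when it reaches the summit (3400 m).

1400 → 2500 m (dry, 9.6°C/km): ΔT = -9.6 × 1.1 = -10.56°C → T = -6.06°C
2500 → 3400 m (saturated, 5.5°C/km): ΔT = -5.5 × 0.9 = -4.95°C → T = -11.01°C

-11.01°C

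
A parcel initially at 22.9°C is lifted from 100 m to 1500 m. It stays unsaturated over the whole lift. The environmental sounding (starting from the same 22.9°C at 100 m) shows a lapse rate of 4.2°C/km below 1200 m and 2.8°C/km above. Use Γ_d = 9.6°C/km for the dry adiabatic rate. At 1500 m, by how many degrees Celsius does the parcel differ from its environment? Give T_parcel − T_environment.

-7.98°C (parcel cooler than environment)

Parcel:
  100 → 1500 m (dry, 9.6°C/km): ΔT = -9.6 × 1.4 = -13.44°C → T = 9.46°C
Environment:
  100 → 1200 m (environment, lower layer, 4.2°C/km): ΔT = -4.2 × 1.1 = -4.62°C → T = 18.28°C
  1200 → 1500 m (environment, upper layer, 2.8°C/km): ΔT = -2.8 × 0.3 = -0.84°C → T = 17.44°C
T_parcel − T_env = 9.46 − 17.44 = -7.98°C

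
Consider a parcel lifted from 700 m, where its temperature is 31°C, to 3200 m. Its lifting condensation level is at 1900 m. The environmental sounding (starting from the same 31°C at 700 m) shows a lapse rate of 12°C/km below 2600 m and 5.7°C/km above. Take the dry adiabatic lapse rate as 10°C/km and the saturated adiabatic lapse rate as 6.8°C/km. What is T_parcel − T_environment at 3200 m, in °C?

+5.38°C (parcel warmer than environment)

Parcel:
  Dry to 1900 m: -10 × 1.2 km = -12°C, so T = 19°C.
  Saturated to 3200 m: -6.8 × 1.3 km = -8.84°C, so T = 10.16°C.
Environment:
  Environment, lower layer to 2600 m: -12 × 1.9 km = -22.8°C, so T = 8.2°C.
  Environment, upper layer to 3200 m: -5.7 × 0.6 km = -3.42°C, so T = 4.78°C.
T_parcel − T_env = 10.16 − 4.78 = +5.38°C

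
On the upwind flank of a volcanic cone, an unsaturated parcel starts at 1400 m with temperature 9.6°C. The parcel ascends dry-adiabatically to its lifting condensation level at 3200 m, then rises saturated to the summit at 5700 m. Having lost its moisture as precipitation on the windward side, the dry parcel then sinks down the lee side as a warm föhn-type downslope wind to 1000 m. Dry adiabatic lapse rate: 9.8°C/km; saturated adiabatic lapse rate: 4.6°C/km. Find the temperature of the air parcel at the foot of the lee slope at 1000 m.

26.52°C

1400 → 3200 m (dry, 9.8°C/km): ΔT = -9.8 × 1.8 = -17.64°C → T = -8.04°C
3200 → 5700 m (saturated, 4.6°C/km): ΔT = -4.6 × 2.5 = -11.5°C → T = -19.54°C
5700 → 1000 m (dry descent, 9.8°C/km): ΔT = +9.8 × 4.7 = +46.06°C → T = 26.52°C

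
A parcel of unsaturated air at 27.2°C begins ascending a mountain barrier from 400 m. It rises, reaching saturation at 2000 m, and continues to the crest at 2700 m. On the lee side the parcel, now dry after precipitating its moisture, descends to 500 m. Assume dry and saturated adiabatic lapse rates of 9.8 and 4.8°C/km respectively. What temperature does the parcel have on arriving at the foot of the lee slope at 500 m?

400 → 2000 m (dry, 9.8°C/km): ΔT = -9.8 × 1.6 = -15.68°C → T = 11.52°C
2000 → 2700 m (saturated, 4.8°C/km): ΔT = -4.8 × 0.7 = -3.36°C → T = 8.16°C
2700 → 500 m (dry descent, 9.8°C/km): ΔT = +9.8 × 2.2 = +21.56°C → T = 29.72°C

29.72°C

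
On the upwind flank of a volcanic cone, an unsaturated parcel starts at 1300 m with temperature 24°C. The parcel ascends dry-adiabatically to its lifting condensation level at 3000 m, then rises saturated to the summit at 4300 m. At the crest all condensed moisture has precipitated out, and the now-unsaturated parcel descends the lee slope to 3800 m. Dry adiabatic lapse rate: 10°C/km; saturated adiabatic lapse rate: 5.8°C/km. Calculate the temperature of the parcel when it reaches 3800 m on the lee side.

4.46°C

1300 → 3000 m (dry, 10°C/km): ΔT = -10 × 1.7 = -17°C → T = 7°C
3000 → 4300 m (saturated, 5.8°C/km): ΔT = -5.8 × 1.3 = -7.54°C → T = -0.54°C
4300 → 3800 m (dry descent, 10°C/km): ΔT = +10 × 0.5 = +5°C → T = 4.46°C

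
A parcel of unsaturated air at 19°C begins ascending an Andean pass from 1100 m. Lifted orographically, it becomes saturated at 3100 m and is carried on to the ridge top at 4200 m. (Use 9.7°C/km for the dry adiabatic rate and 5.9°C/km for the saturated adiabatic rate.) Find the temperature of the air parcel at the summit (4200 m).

From 1100 m to 3100 m (dry): cools by 9.7 × 2 = 19.4°C, giving -0.4°C.
From 3100 m to 4200 m (saturated): cools by 5.9 × 1.1 = 6.49°C, giving -6.89°C.

-6.89°C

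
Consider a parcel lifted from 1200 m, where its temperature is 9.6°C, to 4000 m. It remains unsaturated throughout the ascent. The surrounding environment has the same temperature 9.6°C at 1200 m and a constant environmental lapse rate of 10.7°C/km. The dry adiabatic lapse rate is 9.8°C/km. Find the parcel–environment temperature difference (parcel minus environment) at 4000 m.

+2.52°C (parcel warmer than environment)

Parcel:
  1200–4000 m, dry: Δz = 2.8 km ⇒ ΔT = -27.44°C; T = -17.84°C
Environment:
  1200–4000 m, environment: Δz = 2.8 km ⇒ ΔT = -29.96°C; T = -20.36°C
T_parcel − T_env = -17.84 − (-20.36) = +2.52°C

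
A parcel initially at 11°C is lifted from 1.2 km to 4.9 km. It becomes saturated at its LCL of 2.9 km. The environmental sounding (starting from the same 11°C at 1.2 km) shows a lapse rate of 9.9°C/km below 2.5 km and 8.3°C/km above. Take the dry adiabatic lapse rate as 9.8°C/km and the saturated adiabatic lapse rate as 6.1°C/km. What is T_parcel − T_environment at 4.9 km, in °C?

Parcel:
  Dry to 2900 m: -9.8 × 1.7 km = -16.66°C, so T = -5.66°C.
  Saturated to 4900 m: -6.1 × 2 km = -12.2°C, so T = -17.86°C.
Environment:
  Environment, lower layer to 2500 m: -9.9 × 1.3 km = -12.87°C, so T = -1.87°C.
  Environment, upper layer to 4900 m: -8.3 × 2.4 km = -19.92°C, so T = -21.79°C.
T_parcel − T_env = -17.86 − (-21.79) = +3.93°C

+3.93°C (parcel warmer than environment)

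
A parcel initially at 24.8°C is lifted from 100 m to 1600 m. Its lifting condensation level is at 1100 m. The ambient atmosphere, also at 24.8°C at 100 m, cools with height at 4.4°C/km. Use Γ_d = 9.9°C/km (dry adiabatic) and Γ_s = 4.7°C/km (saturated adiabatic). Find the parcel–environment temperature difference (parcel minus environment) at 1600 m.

Parcel:
  100–1100 m, dry: Δz = 1 km ⇒ ΔT = -9.9°C; T = 14.9°C
  1100–1600 m, saturated: Δz = 0.5 km ⇒ ΔT = -2.35°C; T = 12.55°C
Environment:
  100–1600 m, environment: Δz = 1.5 km ⇒ ΔT = -6.6°C; T = 18.2°C
T_parcel − T_env = 12.55 − 18.2 = -5.65°C

-5.65°C (parcel cooler than environment)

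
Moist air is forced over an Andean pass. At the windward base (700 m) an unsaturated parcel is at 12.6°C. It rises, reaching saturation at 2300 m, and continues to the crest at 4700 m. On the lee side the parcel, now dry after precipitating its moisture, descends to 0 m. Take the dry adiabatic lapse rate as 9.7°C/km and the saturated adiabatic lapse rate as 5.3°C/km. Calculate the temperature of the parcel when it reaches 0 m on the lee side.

29.95°C

700 → 2300 m (dry, 9.7°C/km): ΔT = -9.7 × 1.6 = -15.52°C → T = -2.92°C
2300 → 4700 m (saturated, 5.3°C/km): ΔT = -5.3 × 2.4 = -12.72°C → T = -15.64°C
4700 → 0 m (dry descent, 9.7°C/km): ΔT = +9.7 × 4.7 = +45.59°C → T = 29.95°C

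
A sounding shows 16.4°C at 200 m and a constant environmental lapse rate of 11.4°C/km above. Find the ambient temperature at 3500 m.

-21.22°C

From 200 m to 3500 m (environmental): cools by 11.4 × 3.3 = 37.62°C, giving -21.22°C.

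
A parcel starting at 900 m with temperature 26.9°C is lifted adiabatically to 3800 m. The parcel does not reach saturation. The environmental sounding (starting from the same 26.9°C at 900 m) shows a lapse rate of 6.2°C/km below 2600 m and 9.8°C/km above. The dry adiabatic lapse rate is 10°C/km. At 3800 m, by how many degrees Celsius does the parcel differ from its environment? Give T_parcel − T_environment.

-6.7°C (parcel cooler than environment)

Parcel:
  From 900 m to 3800 m (dry): cools by 10 × 2.9 = 29°C, giving -2.1°C.
Environment:
  From 900 m to 2600 m (environment, lower layer): cools by 6.2 × 1.7 = 10.54°C, giving 16.36°C.
  From 2600 m to 3800 m (environment, upper layer): cools by 9.8 × 1.2 = 11.76°C, giving 4.6°C.
T_parcel − T_env = -2.1 − 4.6 = -6.7°C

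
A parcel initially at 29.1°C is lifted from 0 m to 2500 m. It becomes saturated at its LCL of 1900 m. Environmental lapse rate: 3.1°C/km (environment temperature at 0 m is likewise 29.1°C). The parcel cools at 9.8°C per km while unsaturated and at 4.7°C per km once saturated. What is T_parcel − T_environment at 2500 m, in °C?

-13.69°C (parcel cooler than environment)

Parcel:
  From 0 m to 1900 m (dry): cools by 9.8 × 1.9 = 18.62°C, giving 10.48°C.
  From 1900 m to 2500 m (saturated): cools by 4.7 × 0.6 = 2.82°C, giving 7.66°C.
Environment:
  From 0 m to 2500 m (environment): cools by 3.1 × 2.5 = 7.75°C, giving 21.35°C.
T_parcel − T_env = 7.66 − 21.35 = -13.69°C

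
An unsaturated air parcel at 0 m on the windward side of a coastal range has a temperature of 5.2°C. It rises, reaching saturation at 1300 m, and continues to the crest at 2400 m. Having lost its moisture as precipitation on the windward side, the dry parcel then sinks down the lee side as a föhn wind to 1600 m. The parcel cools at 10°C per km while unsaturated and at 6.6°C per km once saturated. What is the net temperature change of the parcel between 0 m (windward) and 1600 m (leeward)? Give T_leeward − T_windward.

-12.26°C

From 0 m to 1300 m (dry): cools by 10 × 1.3 = 13°C, giving -7.8°C.
From 1300 m to 2400 m (saturated): cools by 6.6 × 1.1 = 7.26°C, giving -15.06°C.
From 2400 m to 1600 m (dry descent): warms by 10 × 0.8 = 8°C, giving -7.06°C.
Net change vs windward start: -7.06 − 5.2 = -12.26°C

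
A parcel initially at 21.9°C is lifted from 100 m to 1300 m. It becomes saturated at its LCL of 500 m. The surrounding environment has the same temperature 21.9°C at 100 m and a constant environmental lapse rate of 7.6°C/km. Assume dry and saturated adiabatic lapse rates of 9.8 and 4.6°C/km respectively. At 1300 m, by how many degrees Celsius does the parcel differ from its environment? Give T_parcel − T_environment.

Parcel:
  Dry to 500 m: -9.8 × 0.4 km = -3.92°C, so T = 17.98°C.
  Saturated to 1300 m: -4.6 × 0.8 km = -3.68°C, so T = 14.3°C.
Environment:
  Environment to 1300 m: -7.6 × 1.2 km = -9.12°C, so T = 12.78°C.
T_parcel − T_env = 14.3 − 12.78 = +1.52°C

+1.52°C (parcel warmer than environment)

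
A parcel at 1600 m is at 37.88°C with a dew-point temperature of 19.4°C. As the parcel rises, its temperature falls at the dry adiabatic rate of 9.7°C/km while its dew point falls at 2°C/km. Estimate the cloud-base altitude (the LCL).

4000 m

T and T_d converge at 9.7 − 2 = 7.7°C per km
Height above start = (37.88 − 19.4) / 7.7 = 2.4 km
LCL altitude = 1600 m + 2400 m = 4000 m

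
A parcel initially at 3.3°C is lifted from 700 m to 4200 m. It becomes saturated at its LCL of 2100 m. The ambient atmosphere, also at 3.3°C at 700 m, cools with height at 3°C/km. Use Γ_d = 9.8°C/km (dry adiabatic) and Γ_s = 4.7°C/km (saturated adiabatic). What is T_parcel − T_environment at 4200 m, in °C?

-13.09°C (parcel cooler than environment)

Parcel:
  700 → 2100 m (dry, 9.8°C/km): ΔT = -9.8 × 1.4 = -13.72°C → T = -10.42°C
  2100 → 4200 m (saturated, 4.7°C/km): ΔT = -4.7 × 2.1 = -9.87°C → T = -20.29°C
Environment:
  700 → 4200 m (environment, 3°C/km): ΔT = -3 × 3.5 = -10.5°C → T = -7.2°C
T_parcel − T_env = -20.29 − (-7.2) = -13.09°C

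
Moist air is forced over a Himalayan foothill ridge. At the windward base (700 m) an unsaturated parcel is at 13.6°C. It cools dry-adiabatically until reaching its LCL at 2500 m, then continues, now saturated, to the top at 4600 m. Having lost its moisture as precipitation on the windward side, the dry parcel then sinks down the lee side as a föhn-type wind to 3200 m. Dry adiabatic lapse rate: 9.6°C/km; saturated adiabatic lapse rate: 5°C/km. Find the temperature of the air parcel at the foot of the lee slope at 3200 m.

Dry to 2500 m: -9.6 × 1.8 km = -17.28°C, so T = -3.68°C.
Saturated to 4600 m: -5 × 2.1 km = -10.5°C, so T = -14.18°C.
Dry descent to 3200 m: +9.6 × 1.4 km = +13.44°C, so T = -0.74°C.

-0.74°C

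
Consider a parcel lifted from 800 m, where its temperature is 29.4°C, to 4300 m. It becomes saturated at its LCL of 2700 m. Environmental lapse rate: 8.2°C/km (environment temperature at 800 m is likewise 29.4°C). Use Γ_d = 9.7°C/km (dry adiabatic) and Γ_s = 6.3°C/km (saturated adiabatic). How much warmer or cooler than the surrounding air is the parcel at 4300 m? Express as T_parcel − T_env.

Parcel:
  800–2700 m, dry: Δz = 1.9 km ⇒ ΔT = -18.43°C; T = 10.97°C
  2700–4300 m, saturated: Δz = 1.6 km ⇒ ΔT = -10.08°C; T = 0.89°C
Environment:
  800–4300 m, environment: Δz = 3.5 km ⇒ ΔT = -28.7°C; T = 0.7°C
T_parcel − T_env = 0.89 − 0.7 = +0.19°C

+0.19°C (parcel warmer than environment)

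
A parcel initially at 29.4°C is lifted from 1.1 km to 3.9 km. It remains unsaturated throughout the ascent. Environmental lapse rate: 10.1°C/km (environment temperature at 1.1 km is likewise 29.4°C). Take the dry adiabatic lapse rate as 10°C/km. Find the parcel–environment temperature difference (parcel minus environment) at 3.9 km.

+0.28°C (parcel warmer than environment)

Parcel:
  1100 → 3900 m (dry, 10°C/km): ΔT = -10 × 2.8 = -28°C → T = 1.4°C
Environment:
  1100 → 3900 m (environment, 10.1°C/km): ΔT = -10.1 × 2.8 = -28.28°C → T = 1.12°C
T_parcel − T_env = 1.4 − 1.12 = +0.28°C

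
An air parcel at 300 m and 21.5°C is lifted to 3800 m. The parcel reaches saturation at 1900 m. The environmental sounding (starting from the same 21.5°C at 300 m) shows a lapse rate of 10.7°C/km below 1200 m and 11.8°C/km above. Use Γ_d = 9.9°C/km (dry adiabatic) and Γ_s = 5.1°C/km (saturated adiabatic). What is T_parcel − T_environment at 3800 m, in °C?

+14.78°C (parcel warmer than environment)

Parcel:
  300 → 1900 m (dry, 9.9°C/km): ΔT = -9.9 × 1.6 = -15.84°C → T = 5.66°C
  1900 → 3800 m (saturated, 5.1°C/km): ΔT = -5.1 × 1.9 = -9.69°C → T = -4.03°C
Environment:
  300 → 1200 m (environment, lower layer, 10.7°C/km): ΔT = -10.7 × 0.9 = -9.63°C → T = 11.87°C
  1200 → 3800 m (environment, upper layer, 11.8°C/km): ΔT = -11.8 × 2.6 = -30.68°C → T = -18.81°C
T_parcel − T_env = -4.03 − (-18.81) = +14.78°C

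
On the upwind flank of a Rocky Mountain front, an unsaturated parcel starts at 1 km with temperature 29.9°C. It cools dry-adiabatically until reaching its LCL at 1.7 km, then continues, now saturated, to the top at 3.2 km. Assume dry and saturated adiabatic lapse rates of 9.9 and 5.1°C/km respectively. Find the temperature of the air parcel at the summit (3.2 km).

1000 → 1700 m (dry, 9.9°C/km): ΔT = -9.9 × 0.7 = -6.93°C → T = 22.97°C
1700 → 3200 m (saturated, 5.1°C/km): ΔT = -5.1 × 1.5 = -7.65°C → T = 15.32°C

15.32°C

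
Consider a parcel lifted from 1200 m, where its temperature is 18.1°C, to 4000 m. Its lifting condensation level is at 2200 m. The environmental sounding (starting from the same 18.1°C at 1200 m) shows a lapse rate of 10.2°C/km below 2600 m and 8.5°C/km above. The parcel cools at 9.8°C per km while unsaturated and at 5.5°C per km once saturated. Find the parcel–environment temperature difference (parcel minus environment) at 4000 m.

Parcel:
  Dry to 2200 m: -9.8 × 1 km = -9.8°C, so T = 8.3°C.
  Saturated to 4000 m: -5.5 × 1.8 km = -9.9°C, so T = -1.6°C.
Environment:
  Environment, lower layer to 2600 m: -10.2 × 1.4 km = -14.28°C, so T = 3.82°C.
  Environment, upper layer to 4000 m: -8.5 × 1.4 km = -11.9°C, so T = -8.08°C.
T_parcel − T_env = -1.6 − (-8.08) = +6.48°C

+6.48°C (parcel warmer than environment)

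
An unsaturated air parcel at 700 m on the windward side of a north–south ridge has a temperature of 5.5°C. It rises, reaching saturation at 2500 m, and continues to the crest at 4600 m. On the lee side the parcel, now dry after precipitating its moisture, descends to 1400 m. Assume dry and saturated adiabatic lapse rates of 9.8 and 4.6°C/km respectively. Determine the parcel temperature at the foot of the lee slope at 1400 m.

9.56°C

700 → 2500 m (dry, 9.8°C/km): ΔT = -9.8 × 1.8 = -17.64°C → T = -12.14°C
2500 → 4600 m (saturated, 4.6°C/km): ΔT = -4.6 × 2.1 = -9.66°C → T = -21.8°C
4600 → 1400 m (dry descent, 9.8°C/km): ΔT = +9.8 × 3.2 = +31.36°C → T = 9.56°C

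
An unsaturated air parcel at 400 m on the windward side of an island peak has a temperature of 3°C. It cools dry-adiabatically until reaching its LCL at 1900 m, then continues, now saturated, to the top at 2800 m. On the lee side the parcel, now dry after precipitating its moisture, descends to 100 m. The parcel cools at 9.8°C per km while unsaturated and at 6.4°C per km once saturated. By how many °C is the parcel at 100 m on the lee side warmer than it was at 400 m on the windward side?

+6°C

400 → 1900 m (dry, 9.8°C/km): ΔT = -9.8 × 1.5 = -14.7°C → T = -11.7°C
1900 → 2800 m (saturated, 6.4°C/km): ΔT = -6.4 × 0.9 = -5.76°C → T = -17.46°C
2800 → 100 m (dry descent, 9.8°C/km): ΔT = +9.8 × 2.7 = +26.46°C → T = 9°C
Net change vs windward start: 9 − 3 = +6°C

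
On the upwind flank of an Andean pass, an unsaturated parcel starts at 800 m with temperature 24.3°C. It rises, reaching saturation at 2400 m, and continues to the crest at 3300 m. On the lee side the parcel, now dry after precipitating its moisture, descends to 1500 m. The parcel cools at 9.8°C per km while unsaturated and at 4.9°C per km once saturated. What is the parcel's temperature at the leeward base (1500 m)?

21.85°C

800 → 2400 m (dry, 9.8°C/km): ΔT = -9.8 × 1.6 = -15.68°C → T = 8.62°C
2400 → 3300 m (saturated, 4.9°C/km): ΔT = -4.9 × 0.9 = -4.41°C → T = 4.21°C
3300 → 1500 m (dry descent, 9.8°C/km): ΔT = +9.8 × 1.8 = +17.64°C → T = 21.85°C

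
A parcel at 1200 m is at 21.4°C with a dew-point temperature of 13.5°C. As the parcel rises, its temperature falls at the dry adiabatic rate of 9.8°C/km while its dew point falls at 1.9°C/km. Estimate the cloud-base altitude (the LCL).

2200 m

T and T_d converge at 9.8 − 1.9 = 7.9°C per km
Height above start = (21.4 − 13.5) / 7.9 = 1 km
LCL altitude = 1200 m + 1000 m = 2200 m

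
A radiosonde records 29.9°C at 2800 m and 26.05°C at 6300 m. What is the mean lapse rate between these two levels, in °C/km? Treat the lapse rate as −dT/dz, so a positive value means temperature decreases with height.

Γ = −ΔT/Δz = (29.9 − 26.05) / (6300 − 2800) m
  = 3.85°C / 3.5 km = 1.1°C/km

1.1°C/km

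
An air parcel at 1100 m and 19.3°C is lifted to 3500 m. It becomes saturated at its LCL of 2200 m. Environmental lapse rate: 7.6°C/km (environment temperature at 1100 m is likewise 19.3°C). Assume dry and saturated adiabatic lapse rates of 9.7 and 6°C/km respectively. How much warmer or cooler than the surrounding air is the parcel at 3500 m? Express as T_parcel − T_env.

Parcel:
  Dry to 2200 m: -9.7 × 1.1 km = -10.67°C, so T = 8.63°C.
  Saturated to 3500 m: -6 × 1.3 km = -7.8°C, so T = 0.83°C.
Environment:
  Environment to 3500 m: -7.6 × 2.4 km = -18.24°C, so T = 1.06°C.
T_parcel − T_env = 0.83 − 1.06 = -0.23°C

-0.23°C (parcel cooler than environment)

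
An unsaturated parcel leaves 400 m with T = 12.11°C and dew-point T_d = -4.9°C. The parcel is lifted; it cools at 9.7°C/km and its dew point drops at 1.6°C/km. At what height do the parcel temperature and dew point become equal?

2500 m

T and T_d converge at 9.7 − 1.6 = 8.1°C per km
Height above start = (12.11 − (-4.9)) / 8.1 = 2.1 km
LCL altitude = 400 m + 2100 m = 2500 m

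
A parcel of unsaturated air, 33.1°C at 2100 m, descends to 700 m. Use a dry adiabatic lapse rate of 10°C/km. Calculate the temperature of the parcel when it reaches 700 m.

47.1°C

Dry adiabatic to 700 m: +10 × 1.4 km = +14°C, so T = 47.1°C.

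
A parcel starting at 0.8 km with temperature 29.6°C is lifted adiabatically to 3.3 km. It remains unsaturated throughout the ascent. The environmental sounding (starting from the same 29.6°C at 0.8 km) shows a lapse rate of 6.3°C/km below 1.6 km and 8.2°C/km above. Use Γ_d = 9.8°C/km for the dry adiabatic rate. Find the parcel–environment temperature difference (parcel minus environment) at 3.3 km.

-5.52°C (parcel cooler than environment)

Parcel:
  From 800 m to 3300 m (dry): cools by 9.8 × 2.5 = 24.5°C, giving 5.1°C.
Environment:
  From 800 m to 1600 m (environment, lower layer): cools by 6.3 × 0.8 = 5.04°C, giving 24.56°C.
  From 1600 m to 3300 m (environment, upper layer): cools by 8.2 × 1.7 = 13.94°C, giving 10.62°C.
T_parcel − T_env = 5.1 − 10.62 = -5.52°C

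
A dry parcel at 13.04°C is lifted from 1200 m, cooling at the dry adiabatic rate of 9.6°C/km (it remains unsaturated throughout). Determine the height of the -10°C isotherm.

3600 m

Height above start = (13.04 − (-10)) / 9.6 = 2.4 km
Altitude = 1200 m + 2400 m = 3600 m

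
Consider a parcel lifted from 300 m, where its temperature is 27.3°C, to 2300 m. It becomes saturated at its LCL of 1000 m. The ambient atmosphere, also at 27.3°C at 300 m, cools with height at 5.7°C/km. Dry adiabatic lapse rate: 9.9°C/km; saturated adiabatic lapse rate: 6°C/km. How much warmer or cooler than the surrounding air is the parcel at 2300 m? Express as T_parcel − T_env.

-3.33°C (parcel cooler than environment)

Parcel:
  300–1000 m, dry: Δz = 0.7 km ⇒ ΔT = -6.93°C; T = 20.37°C
  1000–2300 m, saturated: Δz = 1.3 km ⇒ ΔT = -7.8°C; T = 12.57°C
Environment:
  300–2300 m, environment: Δz = 2 km ⇒ ΔT = -11.4°C; T = 15.9°C
T_parcel − T_env = 12.57 − 15.9 = -3.33°C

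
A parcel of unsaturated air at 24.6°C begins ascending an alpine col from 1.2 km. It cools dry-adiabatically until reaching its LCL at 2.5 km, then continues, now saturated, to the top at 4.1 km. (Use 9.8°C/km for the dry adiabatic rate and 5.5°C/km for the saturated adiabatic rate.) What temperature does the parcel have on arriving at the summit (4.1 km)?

3.06°C

1200 → 2500 m (dry, 9.8°C/km): ΔT = -9.8 × 1.3 = -12.74°C → T = 11.86°C
2500 → 4100 m (saturated, 5.5°C/km): ΔT = -5.5 × 1.6 = -8.8°C → T = 3.06°C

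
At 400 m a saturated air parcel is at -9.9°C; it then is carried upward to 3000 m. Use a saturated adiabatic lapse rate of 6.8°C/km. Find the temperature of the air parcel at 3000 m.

400 → 3000 m (saturated adiabatic, 6.8°C/km): ΔT = -6.8 × 2.6 = -17.68°C → T = -27.58°C

-27.58°C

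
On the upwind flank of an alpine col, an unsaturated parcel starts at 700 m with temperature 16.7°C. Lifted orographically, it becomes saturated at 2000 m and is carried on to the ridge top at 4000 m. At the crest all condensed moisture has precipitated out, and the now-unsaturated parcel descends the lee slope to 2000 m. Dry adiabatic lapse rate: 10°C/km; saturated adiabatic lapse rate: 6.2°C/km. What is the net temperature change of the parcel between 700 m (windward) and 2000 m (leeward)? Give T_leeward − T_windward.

From 700 m to 2000 m (dry): cools by 10 × 1.3 = 13°C, giving 3.7°C.
From 2000 m to 4000 m (saturated): cools by 6.2 × 2 = 12.4°C, giving -8.7°C.
From 4000 m to 2000 m (dry descent): warms by 10 × 2 = 20°C, giving 11.3°C.
Net change vs windward start: 11.3 − 16.7 = -5.4°C

-5.4°C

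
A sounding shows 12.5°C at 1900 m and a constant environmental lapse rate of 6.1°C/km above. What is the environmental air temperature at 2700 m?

7.62°C

1900–2700 m, environmental: Δz = 0.8 km ⇒ ΔT = -4.88°C; T = 7.62°C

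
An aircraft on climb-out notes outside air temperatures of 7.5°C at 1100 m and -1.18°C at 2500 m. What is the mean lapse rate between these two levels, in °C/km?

6.2°C/km

Γ = −ΔT/Δz = (7.5 − (-1.18)) / (2500 − 1100) m
  = 8.68°C / 1.4 km = 6.2°C/km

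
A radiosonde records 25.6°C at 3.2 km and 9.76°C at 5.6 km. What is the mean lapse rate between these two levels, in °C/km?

6.6°C/km

Γ = −ΔT/Δz = (25.6 − 9.76) / (5600 − 3200) m
  = 15.84°C / 2.4 km = 6.6°C/km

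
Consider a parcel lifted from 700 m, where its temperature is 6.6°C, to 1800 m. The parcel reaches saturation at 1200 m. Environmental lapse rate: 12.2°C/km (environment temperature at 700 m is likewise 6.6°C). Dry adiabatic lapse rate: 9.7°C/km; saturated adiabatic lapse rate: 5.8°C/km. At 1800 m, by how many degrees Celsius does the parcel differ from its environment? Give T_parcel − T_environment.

Parcel:
  From 700 m to 1200 m (dry): cools by 9.7 × 0.5 = 4.85°C, giving 1.75°C.
  From 1200 m to 1800 m (saturated): cools by 5.8 × 0.6 = 3.48°C, giving -1.73°C.
Environment:
  From 700 m to 1800 m (environment): cools by 12.2 × 1.1 = 13.42°C, giving -6.82°C.
T_parcel − T_env = -1.73 − (-6.82) = +5.09°C

+5.09°C (parcel warmer than environment)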